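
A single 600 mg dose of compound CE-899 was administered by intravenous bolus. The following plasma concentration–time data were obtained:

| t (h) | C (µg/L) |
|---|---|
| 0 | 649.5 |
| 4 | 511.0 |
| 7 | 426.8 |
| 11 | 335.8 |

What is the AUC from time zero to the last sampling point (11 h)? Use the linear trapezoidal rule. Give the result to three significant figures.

Trapezoidal AUC_0→11:
  [0→4]: (649.5+511.0)/2 × 4 = 2321.0
  [4→7]: (511.0+426.8)/2 × 3 = 1406.7
  [7→11]: (426.8+335.8)/2 × 4 = 1525.2
  Sum = 5252.9 µg/L·h

AUC = 5250 µg/L·h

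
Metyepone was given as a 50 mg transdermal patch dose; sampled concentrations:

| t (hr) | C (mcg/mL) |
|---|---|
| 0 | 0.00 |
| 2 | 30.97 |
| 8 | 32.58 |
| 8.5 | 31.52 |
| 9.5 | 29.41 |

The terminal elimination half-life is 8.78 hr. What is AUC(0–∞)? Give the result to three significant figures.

AUC = 641 mcg/mL·hr

Trapezoidal AUC_0→9.5:
  [0→2]: (0.00+30.97)/2 × 2 = 30.97
  [2→8]: (30.97+32.58)/2 × 6 = 190.65
  [8→8.5]: (32.58+31.52)/2 × 0.5 = 16.025
  [8.5→9.5]: (31.52+29.41)/2 × 1 = 30.465
  Sum = 268.11 mcg/mL·hr
k_e = ln2 / t½ = 0.693147 / 8.78 = 0.0789 hr^-1
Extrapolated tail: C_last / k_e = 29.41 / 0.0789 = 372.750
AUC_0→∞ = 268.11 + 372.750 = 640.86 mcg/mL·hr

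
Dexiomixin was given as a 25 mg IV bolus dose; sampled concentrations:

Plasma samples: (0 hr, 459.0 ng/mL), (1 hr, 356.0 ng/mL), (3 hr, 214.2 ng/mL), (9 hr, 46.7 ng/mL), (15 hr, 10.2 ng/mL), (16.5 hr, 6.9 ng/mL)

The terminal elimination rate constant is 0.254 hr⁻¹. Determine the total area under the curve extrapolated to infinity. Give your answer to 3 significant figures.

AUC = 1970 ng/mL·hr

Trapezoidal AUC_0→16.5:
  [0→1]: (459.0+356.0)/2 × 1 = 407.5
  [1→3]: (356.0+214.2)/2 × 2 = 570.2
  [3→9]: (214.2+46.7)/2 × 6 = 782.7
  [9→15]: (46.7+10.2)/2 × 6 = 170.7
  [15→16.5]: (10.2+6.9)/2 × 1.5 = 12.825
  Sum = 1943.925 ng/mL·hr
Extrapolated tail: C_last / k_e = 6.9 / 0.254 = 27.165
AUC_0→∞ = 1943.925 + 27.165 = 1971.09 ng/mL·hr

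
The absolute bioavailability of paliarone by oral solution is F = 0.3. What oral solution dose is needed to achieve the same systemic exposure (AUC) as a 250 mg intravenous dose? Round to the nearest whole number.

D_oral = 833 mg

For equal systemic exposure: F × D_ev = D_iv
D_ev = D_iv / F = 250 / 0.3 = 833.333 mg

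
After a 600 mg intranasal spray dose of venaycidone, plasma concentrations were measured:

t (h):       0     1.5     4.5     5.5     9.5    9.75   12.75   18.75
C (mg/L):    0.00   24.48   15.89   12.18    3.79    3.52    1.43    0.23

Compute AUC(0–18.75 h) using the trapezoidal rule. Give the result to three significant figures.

Trapezoidal AUC_0→18.75:
  [0→1.5]: (0.00+24.48)/2 × 1.5 = 18.36
  [1.5→4.5]: (24.48+15.89)/2 × 3 = 60.555
  [4.5→5.5]: (15.89+12.18)/2 × 1 = 14.035
  [5.5→9.5]: (12.18+3.79)/2 × 4 = 31.94
  [9.5→9.75]: (3.79+3.52)/2 × 0.25 = 0.91375
  [9.75→12.75]: (3.52+1.43)/2 × 3 = 7.425
  [12.75→18.75]: (1.43+0.23)/2 × 6 = 4.98
  Sum = 138.20875 mg/L·h

AUC = 138 mg/L·h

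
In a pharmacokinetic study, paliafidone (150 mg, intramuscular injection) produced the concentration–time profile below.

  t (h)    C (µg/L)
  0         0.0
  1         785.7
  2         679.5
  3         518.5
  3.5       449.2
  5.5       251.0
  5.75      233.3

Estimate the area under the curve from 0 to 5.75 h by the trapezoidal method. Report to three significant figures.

Trapezoidal AUC_0→5.75:
  [0→1]: (0.0+785.7)/2 × 1 = 392.85
  [1→2]: (785.7+679.5)/2 × 1 = 732.6
  [2→3]: (679.5+518.5)/2 × 1 = 599.0
  [3→3.5]: (518.5+449.2)/2 × 0.5 = 241.925
  [3.5→5.5]: (449.2+251.0)/2 × 2 = 700.2
  [5.5→5.75]: (251.0+233.3)/2 × 0.25 = 60.5375
  Sum = 2727.1125 µg/L·h

AUC = 2730 µg/L·h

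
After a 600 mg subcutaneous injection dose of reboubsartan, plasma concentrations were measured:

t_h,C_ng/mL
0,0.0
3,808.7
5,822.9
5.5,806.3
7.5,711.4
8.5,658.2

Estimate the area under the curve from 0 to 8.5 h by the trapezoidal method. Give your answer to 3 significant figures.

Trapezoidal AUC_0→8.5:
  [0→3]: (0.0+808.7)/2 × 3 = 1213.05
  [3→5]: (808.7+822.9)/2 × 2 = 1631.6
  [5→5.5]: (822.9+806.3)/2 × 0.5 = 407.3
  [5.5→7.5]: (806.3+711.4)/2 × 2 = 1517.7
  [7.5→8.5]: (711.4+658.2)/2 × 1 = 684.8
  Sum = 5454.45 ng/mL·h

AUC = 5450 ng/mL·h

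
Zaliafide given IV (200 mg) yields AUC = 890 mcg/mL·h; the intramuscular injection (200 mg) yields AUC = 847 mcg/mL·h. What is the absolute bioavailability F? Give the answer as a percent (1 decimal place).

F = 95.2%

F = (AUC_ev / D_ev) / (AUC_iv / D_iv)
  = (847/200) / (890/200)
  = 4.235 / 4.45 = 0.9517
  = 95.17%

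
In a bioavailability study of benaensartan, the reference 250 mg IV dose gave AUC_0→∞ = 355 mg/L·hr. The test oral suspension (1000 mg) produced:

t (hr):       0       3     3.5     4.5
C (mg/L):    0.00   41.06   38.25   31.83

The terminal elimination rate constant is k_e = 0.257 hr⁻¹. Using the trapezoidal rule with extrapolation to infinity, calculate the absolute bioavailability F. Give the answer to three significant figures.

Trapezoidal AUC_0→4.5 (oral suspension):
  [0→3]: (0.00+41.06)/2 × 3 = 61.59
  [3→3.5]: (41.06+38.25)/2 × 0.5 = 19.8275
  [3.5→4.5]: (38.25+31.83)/2 × 1 = 35.04
  Sum = 116.4575 mg/L·hr
Tail: C_last/k_e = 31.83/0.257 = 123.852
AUC_0→∞ (oral suspension) = 116.4575 + 123.852 = 240.3095 mg/L·hr
F = (AUC_ev/D_ev)/(AUC_iv/D_iv) = (240.3095/1000)/(355/250) = 0.2403095/1.42 = 0.1692

F = 0.169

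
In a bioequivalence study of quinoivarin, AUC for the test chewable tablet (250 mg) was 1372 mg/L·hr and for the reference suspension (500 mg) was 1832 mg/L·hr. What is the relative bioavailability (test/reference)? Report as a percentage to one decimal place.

F_rel = 149.8%

F_rel = (AUC_test/D_test) / (AUC_ref/D_ref)
      = (1372/250) / (1832/500)
      = 5.488 / 3.664 = 1.4978 = 149.78%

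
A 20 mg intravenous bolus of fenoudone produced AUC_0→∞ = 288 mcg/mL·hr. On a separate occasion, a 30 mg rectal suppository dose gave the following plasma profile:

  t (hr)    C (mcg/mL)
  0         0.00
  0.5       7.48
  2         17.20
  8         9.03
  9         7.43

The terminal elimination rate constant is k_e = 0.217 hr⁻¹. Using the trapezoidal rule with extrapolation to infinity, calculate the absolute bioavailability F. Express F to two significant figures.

F = 0.33

Trapezoidal AUC_0→9 (rectal suppository):
  [0→0.5]: (0.00+7.48)/2 × 0.5 = 1.87
  [0.5→2]: (7.48+17.20)/2 × 1.5 = 18.51
  [2→8]: (17.20+9.03)/2 × 6 = 78.69
  [8→9]: (9.03+7.43)/2 × 1 = 8.23
  Sum = 107.3 mcg/mL·hr
Tail: C_last/k_e = 7.43/0.217 = 34.240
AUC_0→∞ (rectal suppository) = 107.3 + 34.240 = 141.54 mcg/mL·hr
F = (AUC_ev/D_ev)/(AUC_iv/D_iv) = (141.54/30)/(288/20) = 4.718/14.4 = 0.3276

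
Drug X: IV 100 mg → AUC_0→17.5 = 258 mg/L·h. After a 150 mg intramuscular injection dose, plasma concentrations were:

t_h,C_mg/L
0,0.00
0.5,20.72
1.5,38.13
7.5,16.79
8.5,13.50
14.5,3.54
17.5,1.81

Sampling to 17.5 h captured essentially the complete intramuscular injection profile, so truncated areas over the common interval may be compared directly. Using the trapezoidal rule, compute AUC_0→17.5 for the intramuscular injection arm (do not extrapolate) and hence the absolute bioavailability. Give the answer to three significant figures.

F = 0.707

Trapezoidal AUC_0→17.5 (intramuscular injection):
  [0→0.5]: (0.00+20.72)/2 × 0.5 = 5.18
  [0.5→1.5]: (20.72+38.13)/2 × 1 = 29.425
  [1.5→7.5]: (38.13+16.79)/2 × 6 = 164.76
  [7.5→8.5]: (16.79+13.50)/2 × 1 = 15.145
  [8.5→14.5]: (13.50+3.54)/2 × 6 = 51.12
  [14.5→17.5]: (3.54+1.81)/2 × 3 = 8.025
  Sum = 273.655 mg/L·h
F = (AUC_ev/D_ev)/(AUC_iv/D_iv) = (273.655/150)/(258/100) = 1.82437/2.58 = 0.7071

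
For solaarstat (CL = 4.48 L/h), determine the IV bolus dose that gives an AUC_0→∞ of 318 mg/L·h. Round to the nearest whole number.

Dose_iv = CL × AUC_0→∞
     = 4.48 × 318 = 1424.64 mg

Dose = 1425 mg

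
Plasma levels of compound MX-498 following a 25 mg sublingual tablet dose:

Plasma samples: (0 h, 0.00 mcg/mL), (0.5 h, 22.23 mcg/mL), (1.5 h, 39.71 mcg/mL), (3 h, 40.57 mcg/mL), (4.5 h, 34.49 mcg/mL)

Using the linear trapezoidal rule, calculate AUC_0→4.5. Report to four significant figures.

Trapezoidal AUC_0→4.5:
  [0→0.5]: (0.00+22.23)/2 × 0.5 = 5.5575
  [0.5→1.5]: (22.23+39.71)/2 × 1 = 30.97
  [1.5→3]: (39.71+40.57)/2 × 1.5 = 60.21
  [3→4.5]: (40.57+34.49)/2 × 1.5 = 56.295
  Sum = 153.0325 mcg/mL·h

AUC = 153.0 mcg/mL·h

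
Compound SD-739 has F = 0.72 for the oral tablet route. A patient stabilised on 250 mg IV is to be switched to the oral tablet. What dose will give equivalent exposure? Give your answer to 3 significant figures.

D_oral = 347 mg

For equal systemic exposure: F × D_ev = D_iv
D_ev = D_iv / F = 250 / 0.72 = 347.222 mg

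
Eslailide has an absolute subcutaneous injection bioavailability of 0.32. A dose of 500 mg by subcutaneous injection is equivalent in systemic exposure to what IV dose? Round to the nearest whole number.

D_iv = 160 mg

Systemic exposure from an extravascular dose = F × D_ev, so the equivalent IV dose is F × D_ev.
D_iv = F × D_ev = 0.32 × 500 = 160 mg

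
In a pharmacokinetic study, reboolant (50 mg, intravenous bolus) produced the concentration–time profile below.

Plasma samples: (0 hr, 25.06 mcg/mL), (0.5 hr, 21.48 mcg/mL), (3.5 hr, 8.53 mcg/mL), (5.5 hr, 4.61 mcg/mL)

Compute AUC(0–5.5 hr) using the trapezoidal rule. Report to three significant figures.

Trapezoidal AUC_0→5.5:
  [0→0.5]: (25.06+21.48)/2 × 0.5 = 11.635
  [0.5→3.5]: (21.48+8.53)/2 × 3 = 45.015
  [3.5→5.5]: (8.53+4.61)/2 × 2 = 13.14
  Sum = 69.79 mcg/mL·hr

AUC = 69.8 mcg/mL·hr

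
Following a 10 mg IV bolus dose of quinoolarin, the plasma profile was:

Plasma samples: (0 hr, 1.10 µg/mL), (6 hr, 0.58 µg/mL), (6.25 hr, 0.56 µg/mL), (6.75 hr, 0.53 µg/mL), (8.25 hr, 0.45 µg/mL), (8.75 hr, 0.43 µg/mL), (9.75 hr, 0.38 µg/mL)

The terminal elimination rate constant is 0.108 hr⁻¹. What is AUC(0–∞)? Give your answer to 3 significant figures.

Trapezoidal AUC_0→9.75:
  [0→6]: (1.10+0.58)/2 × 6 = 5.04
  [6→6.25]: (0.58+0.56)/2 × 0.25 = 0.1425
  [6.25→6.75]: (0.56+0.53)/2 × 0.5 = 0.2725
  [6.75→8.25]: (0.53+0.45)/2 × 1.5 = 0.735
  [8.25→8.75]: (0.45+0.43)/2 × 0.5 = 0.22
  [8.75→9.75]: (0.43+0.38)/2 × 1 = 0.405
  Sum = 6.815 µg/mL·hr
Extrapolated tail: C_last / k_e = 0.38 / 0.108 = 3.519
AUC_0→∞ = 6.815 + 3.519 = 10.334 µg/mL·hr

AUC = 10.3 µg/mL·hr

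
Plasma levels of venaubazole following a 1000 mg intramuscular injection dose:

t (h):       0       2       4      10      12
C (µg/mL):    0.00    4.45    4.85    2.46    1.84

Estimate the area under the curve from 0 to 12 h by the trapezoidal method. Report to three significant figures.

AUC = 40.0 µg/mL·h

Trapezoidal AUC_0→12:
  [0→2]: (0.00+4.45)/2 × 2 = 4.45
  [2→4]: (4.45+4.85)/2 × 2 = 9.3
  [4→10]: (4.85+2.46)/2 × 6 = 21.93
  [10→12]: (2.46+1.84)/2 × 2 = 4.3
  Sum = 39.98 µg/mL·h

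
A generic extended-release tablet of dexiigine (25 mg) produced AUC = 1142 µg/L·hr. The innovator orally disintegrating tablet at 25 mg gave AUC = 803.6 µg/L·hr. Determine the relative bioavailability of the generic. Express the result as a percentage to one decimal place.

F_rel = 142.1%

F_rel = (AUC_test/D_test) / (AUC_ref/D_ref)
      = (1142/25) / (803.6/25)
      = 45.68 / 32.144 = 1.4211 = 142.11%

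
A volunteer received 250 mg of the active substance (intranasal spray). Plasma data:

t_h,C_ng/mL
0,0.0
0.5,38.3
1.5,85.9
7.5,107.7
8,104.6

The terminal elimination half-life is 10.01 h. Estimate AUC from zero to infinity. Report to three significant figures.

Trapezoidal AUC_0→8:
  [0→0.5]: (0.0+38.3)/2 × 0.5 = 9.575
  [0.5→1.5]: (38.3+85.9)/2 × 1 = 62.1
  [1.5→7.5]: (85.9+107.7)/2 × 6 = 580.8
  [7.5→8]: (107.7+104.6)/2 × 0.5 = 53.075
  Sum = 705.55 ng/mL·h
k_e = ln2 / t½ = 0.693147 / 10.01 = 0.0692 h^-1
Extrapolated tail: C_last / k_e = 104.6 / 0.0692 = 1511.561
AUC_0→∞ = 705.55 + 1511.561 = 2217.111 ng/mL·h

AUC = 2220 ng/mL·h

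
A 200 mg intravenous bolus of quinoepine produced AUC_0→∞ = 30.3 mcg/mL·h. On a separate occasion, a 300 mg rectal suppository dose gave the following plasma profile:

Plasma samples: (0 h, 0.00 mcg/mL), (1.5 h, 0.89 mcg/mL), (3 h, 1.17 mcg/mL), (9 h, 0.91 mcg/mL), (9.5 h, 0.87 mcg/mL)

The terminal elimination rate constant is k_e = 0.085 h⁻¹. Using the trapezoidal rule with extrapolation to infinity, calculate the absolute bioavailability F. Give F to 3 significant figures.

F = 0.421

Trapezoidal AUC_0→9.5 (rectal suppository):
  [0→1.5]: (0.00+0.89)/2 × 1.5 = 0.6675
  [1.5→3]: (0.89+1.17)/2 × 1.5 = 1.545
  [3→9]: (1.17+0.91)/2 × 6 = 6.24
  [9→9.5]: (0.91+0.87)/2 × 0.5 = 0.445
  Sum = 8.8975 mcg/mL·h
Tail: C_last/k_e = 0.87/0.085 = 10.235
AUC_0→∞ (rectal suppository) = 8.8975 + 10.235 = 19.1325 mcg/mL·h
F = (AUC_ev/D_ev)/(AUC_iv/D_iv) = (19.1325/300)/(30.3/200) = 0.063775/0.1515 = 0.4210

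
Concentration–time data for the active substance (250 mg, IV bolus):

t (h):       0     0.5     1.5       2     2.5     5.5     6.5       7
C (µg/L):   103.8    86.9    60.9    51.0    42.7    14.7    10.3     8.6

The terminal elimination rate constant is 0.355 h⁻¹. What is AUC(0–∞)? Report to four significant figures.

Trapezoidal AUC_0→7:
  [0→0.5]: (103.8+86.9)/2 × 0.5 = 47.675
  [0.5→1.5]: (86.9+60.9)/2 × 1 = 73.9
  [1.5→2]: (60.9+51.0)/2 × 0.5 = 27.975
  [2→2.5]: (51.0+42.7)/2 × 0.5 = 23.425
  [2.5→5.5]: (42.7+14.7)/2 × 3 = 86.1
  [5.5→6.5]: (14.7+10.3)/2 × 1 = 12.5
  [6.5→7]: (10.3+8.6)/2 × 0.5 = 4.725
  Sum = 276.3 µg/L·h
Extrapolated tail: C_last / k_e = 8.6 / 0.355 = 24.225
AUC_0→∞ = 276.3 + 24.225 = 300.525 µg/L·h

AUC = 300.5 µg/L·h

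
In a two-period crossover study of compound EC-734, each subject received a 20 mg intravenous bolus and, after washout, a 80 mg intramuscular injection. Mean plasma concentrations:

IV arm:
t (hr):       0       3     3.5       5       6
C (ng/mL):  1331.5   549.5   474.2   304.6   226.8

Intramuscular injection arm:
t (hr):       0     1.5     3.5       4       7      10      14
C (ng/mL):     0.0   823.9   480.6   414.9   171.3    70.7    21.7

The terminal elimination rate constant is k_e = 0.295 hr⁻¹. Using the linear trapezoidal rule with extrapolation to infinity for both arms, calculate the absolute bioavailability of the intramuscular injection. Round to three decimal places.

Trapezoidal AUC_0→6 (IV):
  [0→3]: (1331.5+549.5)/2 × 3 = 2821.5
  [3→3.5]: (549.5+474.2)/2 × 0.5 = 255.925
  [3.5→5]: (474.2+304.6)/2 × 1.5 = 584.1
  [5→6]: (304.6+226.8)/2 × 1 = 265.7
  Sum = 3927.225 ng/mL·hr
IV tail: 226.8/0.295 = 768.814; AUC_iv,0→∞ = 3927.225 + 768.814 = 4696.039 ng/mL·hr
Trapezoidal AUC_0→14 (intramuscular injection):
  [0→1.5]: (0.0+823.9)/2 × 1.5 = 617.925
  [1.5→3.5]: (823.9+480.6)/2 × 2 = 1304.5
  [3.5→4]: (480.6+414.9)/2 × 0.5 = 223.875
  [4→7]: (414.9+171.3)/2 × 3 = 879.3
  [7→10]: (171.3+70.7)/2 × 3 = 363.0
  [10→14]: (70.7+21.7)/2 × 4 = 184.8
  Sum = 3573.4 ng/mL·hr
intramuscular injection tail: 21.7/0.295 = 73.559; AUC_ev,0→∞ = 3573.4 + 73.559 = 3646.959 ng/mL·hr
F = (AUC_ev/D_ev)/(AUC_iv/D_iv) = (3646.959/80)/(4696.039/20) = 45.587/234.80195 = 0.1942

F = 0.194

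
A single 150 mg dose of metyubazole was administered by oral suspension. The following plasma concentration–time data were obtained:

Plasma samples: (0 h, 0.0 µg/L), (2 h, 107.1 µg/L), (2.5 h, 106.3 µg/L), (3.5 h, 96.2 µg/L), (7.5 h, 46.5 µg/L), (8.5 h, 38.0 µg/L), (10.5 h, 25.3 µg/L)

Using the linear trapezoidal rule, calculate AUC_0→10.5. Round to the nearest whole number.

AUC = 653 µg/L·h

Trapezoidal AUC_0→10.5:
  [0→2]: (0.0+107.1)/2 × 2 = 107.1
  [2→2.5]: (107.1+106.3)/2 × 0.5 = 53.35
  [2.5→3.5]: (106.3+96.2)/2 × 1 = 101.25
  [3.5→7.5]: (96.2+46.5)/2 × 4 = 285.4
  [7.5→8.5]: (46.5+38.0)/2 × 1 = 42.25
  [8.5→10.5]: (38.0+25.3)/2 × 2 = 63.3
  Sum = 652.65 µg/L·h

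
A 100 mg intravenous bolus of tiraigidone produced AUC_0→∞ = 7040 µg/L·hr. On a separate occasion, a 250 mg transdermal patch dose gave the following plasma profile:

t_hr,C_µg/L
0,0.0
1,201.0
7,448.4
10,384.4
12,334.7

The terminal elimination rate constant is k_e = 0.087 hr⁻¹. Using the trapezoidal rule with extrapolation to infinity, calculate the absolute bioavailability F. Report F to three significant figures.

Trapezoidal AUC_0→12 (transdermal patch):
  [0→1]: (0.0+201.0)/2 × 1 = 100.5
  [1→7]: (201.0+448.4)/2 × 6 = 1948.2
  [7→10]: (448.4+384.4)/2 × 3 = 1249.2
  [10→12]: (384.4+334.7)/2 × 2 = 719.1
  Sum = 4017.0 µg/L·hr
Tail: C_last/k_e = 334.7/0.087 = 3847.126
AUC_0→∞ (transdermal patch) = 4017.0 + 3847.126 = 7864.126 µg/L·hr
F = (AUC_ev/D_ev)/(AUC_iv/D_iv) = (7864.126/250)/(7040/100) = 31.456504/70.4 = 0.4468

F = 0.447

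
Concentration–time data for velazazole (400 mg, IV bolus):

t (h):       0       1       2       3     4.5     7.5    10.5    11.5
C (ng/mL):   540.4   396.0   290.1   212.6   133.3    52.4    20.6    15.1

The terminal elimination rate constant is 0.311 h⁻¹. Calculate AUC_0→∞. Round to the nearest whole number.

AUC = 1776 ng/mL·h

Trapezoidal AUC_0→11.5:
  [0→1]: (540.4+396.0)/2 × 1 = 468.2
  [1→2]: (396.0+290.1)/2 × 1 = 343.05
  [2→3]: (290.1+212.6)/2 × 1 = 251.35
  [3→4.5]: (212.6+133.3)/2 × 1.5 = 259.425
  [4.5→7.5]: (133.3+52.4)/2 × 3 = 278.55
  [7.5→10.5]: (52.4+20.6)/2 × 3 = 109.5
  [10.5→11.5]: (20.6+15.1)/2 × 1 = 17.85
  Sum = 1727.925 ng/mL·h
Extrapolated tail: C_last / k_e = 15.1 / 0.311 = 48.553
AUC_0→∞ = 1727.925 + 48.553 = 1776.478 ng/mL·h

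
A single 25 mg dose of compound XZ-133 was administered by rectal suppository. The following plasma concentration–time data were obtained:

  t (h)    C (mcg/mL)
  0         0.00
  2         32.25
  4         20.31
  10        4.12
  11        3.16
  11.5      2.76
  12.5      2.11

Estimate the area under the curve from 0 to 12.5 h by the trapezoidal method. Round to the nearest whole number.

AUC = 166 mcg/mL·h

Trapezoidal AUC_0→12.5:
  [0→2]: (0.00+32.25)/2 × 2 = 32.25
  [2→4]: (32.25+20.31)/2 × 2 = 52.56
  [4→10]: (20.31+4.12)/2 × 6 = 73.29
  [10→11]: (4.12+3.16)/2 × 1 = 3.64
  [11→11.5]: (3.16+2.76)/2 × 0.5 = 1.48
  [11.5→12.5]: (2.76+2.11)/2 × 1 = 2.435
  Sum = 165.655 mcg/mL·h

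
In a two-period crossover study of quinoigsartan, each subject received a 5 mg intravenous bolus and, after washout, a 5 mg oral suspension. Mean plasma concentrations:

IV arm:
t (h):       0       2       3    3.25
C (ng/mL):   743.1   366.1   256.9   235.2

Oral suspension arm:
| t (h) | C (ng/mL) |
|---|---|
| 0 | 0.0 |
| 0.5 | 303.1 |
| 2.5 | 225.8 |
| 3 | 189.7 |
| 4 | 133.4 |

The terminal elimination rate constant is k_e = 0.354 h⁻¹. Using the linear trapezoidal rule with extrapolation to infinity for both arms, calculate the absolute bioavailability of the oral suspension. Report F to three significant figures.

Trapezoidal AUC_0→3.25 (IV):
  [0→2]: (743.1+366.1)/2 × 2 = 1109.2
  [2→3]: (366.1+256.9)/2 × 1 = 311.5
  [3→3.25]: (256.9+235.2)/2 × 0.25 = 61.5125
  Sum = 1482.2125 ng/mL·h
IV tail: 235.2/0.354 = 664.407; AUC_iv,0→∞ = 1482.2125 + 664.407 = 2146.6195 ng/mL·h
Trapezoidal AUC_0→4 (oral suspension):
  [0→0.5]: (0.0+303.1)/2 × 0.5 = 75.775
  [0.5→2.5]: (303.1+225.8)/2 × 2 = 528.9
  [2.5→3]: (225.8+189.7)/2 × 0.5 = 103.875
  [3→4]: (189.7+133.4)/2 × 1 = 161.55
  Sum = 870.1 ng/mL·h
oral suspension tail: 133.4/0.354 = 376.836; AUC_ev,0→∞ = 870.1 + 376.836 = 1246.936 ng/mL·h
F = (AUC_ev/D_ev)/(AUC_iv/D_iv) = (1246.936/5)/(2146.6195/5) = 249.3872/429.3239 = 0.5809

F = 0.581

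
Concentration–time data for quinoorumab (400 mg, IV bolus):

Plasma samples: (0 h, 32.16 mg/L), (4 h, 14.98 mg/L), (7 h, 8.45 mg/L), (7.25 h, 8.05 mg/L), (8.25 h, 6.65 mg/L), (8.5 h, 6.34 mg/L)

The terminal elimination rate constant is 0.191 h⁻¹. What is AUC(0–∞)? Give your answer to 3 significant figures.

AUC = 174 mg/L·h

Trapezoidal AUC_0→8.5:
  [0→4]: (32.16+14.98)/2 × 4 = 94.28
  [4→7]: (14.98+8.45)/2 × 3 = 35.145
  [7→7.25]: (8.45+8.05)/2 × 0.25 = 2.0625
  [7.25→8.25]: (8.05+6.65)/2 × 1 = 7.35
  [8.25→8.5]: (6.65+6.34)/2 × 0.25 = 1.62375
  Sum = 140.46125 mg/L·h
Extrapolated tail: C_last / k_e = 6.34 / 0.191 = 33.194
AUC_0→∞ = 140.46125 + 33.194 = 173.65525 mg/L·h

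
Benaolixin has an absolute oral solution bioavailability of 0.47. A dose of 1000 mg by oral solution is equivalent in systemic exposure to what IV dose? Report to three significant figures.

D_iv = 470 mg

Systemic exposure from an extravascular dose = F × D_ev, so the equivalent IV dose is F × D_ev.
D_iv = F × D_ev = 0.47 × 1000 = 470 mg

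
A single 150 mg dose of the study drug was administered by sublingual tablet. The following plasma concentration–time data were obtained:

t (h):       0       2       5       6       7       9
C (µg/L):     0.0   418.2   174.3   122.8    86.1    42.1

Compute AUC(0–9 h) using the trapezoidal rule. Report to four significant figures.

Trapezoidal AUC_0→9:
  [0→2]: (0.0+418.2)/2 × 2 = 418.2
  [2→5]: (418.2+174.3)/2 × 3 = 888.75
  [5→6]: (174.3+122.8)/2 × 1 = 148.55
  [6→7]: (122.8+86.1)/2 × 1 = 104.45
  [7→9]: (86.1+42.1)/2 × 2 = 128.2
  Sum = 1688.15 µg/L·h

AUC = 1688 µg/L·h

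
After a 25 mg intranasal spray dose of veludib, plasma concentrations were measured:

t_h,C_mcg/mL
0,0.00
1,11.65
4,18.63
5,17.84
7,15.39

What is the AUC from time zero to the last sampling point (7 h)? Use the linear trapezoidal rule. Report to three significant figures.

Trapezoidal AUC_0→7:
  [0→1]: (0.00+11.65)/2 × 1 = 5.825
  [1→4]: (11.65+18.63)/2 × 3 = 45.42
  [4→5]: (18.63+17.84)/2 × 1 = 18.235
  [5→7]: (17.84+15.39)/2 × 2 = 33.23
  Sum = 102.71 mcg/mL·h

AUC = 103 mcg/mL·h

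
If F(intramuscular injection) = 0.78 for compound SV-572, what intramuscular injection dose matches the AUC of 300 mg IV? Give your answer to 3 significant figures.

For equal systemic exposure: F × D_ev = D_iv
D_ev = D_iv / F = 300 / 0.78 = 384.615 mg

D_intramuscular = 385 mg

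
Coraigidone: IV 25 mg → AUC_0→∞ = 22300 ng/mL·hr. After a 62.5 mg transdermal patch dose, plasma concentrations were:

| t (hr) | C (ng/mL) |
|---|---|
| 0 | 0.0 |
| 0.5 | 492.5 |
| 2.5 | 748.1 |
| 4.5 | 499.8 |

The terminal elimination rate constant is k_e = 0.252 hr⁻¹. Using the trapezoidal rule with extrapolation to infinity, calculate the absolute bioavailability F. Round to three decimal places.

Trapezoidal AUC_0→4.5 (transdermal patch):
  [0→0.5]: (0.0+492.5)/2 × 0.5 = 123.125
  [0.5→2.5]: (492.5+748.1)/2 × 2 = 1240.6
  [2.5→4.5]: (748.1+499.8)/2 × 2 = 1247.9
  Sum = 2611.625 ng/mL·hr
Tail: C_last/k_e = 499.8/0.252 = 1983.333
AUC_0→∞ (transdermal patch) = 2611.625 + 1983.333 = 4594.958 ng/mL·hr
F = (AUC_ev/D_ev)/(AUC_iv/D_iv) = (4594.958/62.5)/(22300/25) = 73.519328/892 = 0.0824

F = 0.082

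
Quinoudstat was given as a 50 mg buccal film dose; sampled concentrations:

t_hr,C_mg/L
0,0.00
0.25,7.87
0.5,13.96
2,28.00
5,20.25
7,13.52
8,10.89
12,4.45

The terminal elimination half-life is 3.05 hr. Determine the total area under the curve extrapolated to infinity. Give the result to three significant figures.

Trapezoidal AUC_0→12:
  [0→0.25]: (0.00+7.87)/2 × 0.25 = 0.98375
  [0.25→0.5]: (7.87+13.96)/2 × 0.25 = 2.72875
  [0.5→2]: (13.96+28.00)/2 × 1.5 = 31.47
  [2→5]: (28.00+20.25)/2 × 3 = 72.375
  [5→7]: (20.25+13.52)/2 × 2 = 33.77
  [7→8]: (13.52+10.89)/2 × 1 = 12.205
  [8→12]: (10.89+4.45)/2 × 4 = 30.68
  Sum = 184.2125 mg/L·hr
k_e = ln2 / t½ = 0.693147 / 3.05 = 0.2273 hr^-1
Extrapolated tail: C_last / k_e = 4.45 / 0.2273 = 19.578
AUC_0→∞ = 184.2125 + 19.578 = 203.7905 mg/L·hr

AUC = 204 mg/L·hr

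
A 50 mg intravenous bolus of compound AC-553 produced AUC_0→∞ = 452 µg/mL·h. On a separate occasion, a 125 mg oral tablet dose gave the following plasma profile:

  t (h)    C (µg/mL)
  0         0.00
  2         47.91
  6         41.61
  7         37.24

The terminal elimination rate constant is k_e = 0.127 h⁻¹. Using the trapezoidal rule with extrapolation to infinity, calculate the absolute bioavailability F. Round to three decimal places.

F = 0.495

Trapezoidal AUC_0→7 (oral tablet):
  [0→2]: (0.00+47.91)/2 × 2 = 47.91
  [2→6]: (47.91+41.61)/2 × 4 = 179.04
  [6→7]: (41.61+37.24)/2 × 1 = 39.425
  Sum = 266.375 µg/mL·h
Tail: C_last/k_e = 37.24/0.127 = 293.228
AUC_0→∞ (oral tablet) = 266.375 + 293.228 = 559.603 µg/mL·h
F = (AUC_ev/D_ev)/(AUC_iv/D_iv) = (559.603/125)/(452/50) = 4.476824/9.04 = 0.4952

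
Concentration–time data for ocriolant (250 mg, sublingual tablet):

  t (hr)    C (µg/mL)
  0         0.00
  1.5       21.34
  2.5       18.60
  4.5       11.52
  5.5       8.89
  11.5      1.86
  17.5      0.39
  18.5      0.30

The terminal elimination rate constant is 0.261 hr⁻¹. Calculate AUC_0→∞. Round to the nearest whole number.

AUC = 117 µg/mL·hr

Trapezoidal AUC_0→18.5:
  [0→1.5]: (0.00+21.34)/2 × 1.5 = 16.005
  [1.5→2.5]: (21.34+18.60)/2 × 1 = 19.97
  [2.5→4.5]: (18.60+11.52)/2 × 2 = 30.12
  [4.5→5.5]: (11.52+8.89)/2 × 1 = 10.205
  [5.5→11.5]: (8.89+1.86)/2 × 6 = 32.25
  [11.5→17.5]: (1.86+0.39)/2 × 6 = 6.75
  [17.5→18.5]: (0.39+0.30)/2 × 1 = 0.345
  Sum = 115.645 µg/mL·hr
Extrapolated tail: C_last / k_e = 0.30 / 0.261 = 1.149
AUC_0→∞ = 115.645 + 1.149 = 116.794 µg/mL·hr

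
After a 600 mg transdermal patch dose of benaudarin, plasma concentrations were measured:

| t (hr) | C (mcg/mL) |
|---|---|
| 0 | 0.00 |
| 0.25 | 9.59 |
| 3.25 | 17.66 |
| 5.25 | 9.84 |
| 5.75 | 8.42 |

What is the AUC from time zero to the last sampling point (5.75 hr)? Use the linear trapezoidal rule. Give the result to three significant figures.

Trapezoidal AUC_0→5.75:
  [0→0.25]: (0.00+9.59)/2 × 0.25 = 1.19875
  [0.25→3.25]: (9.59+17.66)/2 × 3 = 40.875
  [3.25→5.25]: (17.66+9.84)/2 × 2 = 27.5
  [5.25→5.75]: (9.84+8.42)/2 × 0.5 = 4.565
  Sum = 74.13875 mcg/mL·hr

AUC = 74.1 mcg/mL·hr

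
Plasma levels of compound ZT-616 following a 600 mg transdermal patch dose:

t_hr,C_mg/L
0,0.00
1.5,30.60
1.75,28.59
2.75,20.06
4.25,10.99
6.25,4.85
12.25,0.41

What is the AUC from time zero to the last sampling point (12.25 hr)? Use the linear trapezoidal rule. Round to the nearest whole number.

AUC = 110 mg/L·hr

Trapezoidal AUC_0→12.25:
  [0→1.5]: (0.00+30.60)/2 × 1.5 = 22.95
  [1.5→1.75]: (30.60+28.59)/2 × 0.25 = 7.39875
  [1.75→2.75]: (28.59+20.06)/2 × 1 = 24.325
  [2.75→4.25]: (20.06+10.99)/2 × 1.5 = 23.2875
  [4.25→6.25]: (10.99+4.85)/2 × 2 = 15.84
  [6.25→12.25]: (4.85+0.41)/2 × 6 = 15.78
  Sum = 109.58125 mg/L·hr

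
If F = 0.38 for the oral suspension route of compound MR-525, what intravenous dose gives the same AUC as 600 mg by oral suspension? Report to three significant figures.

Systemic exposure from an extravascular dose = F × D_ev, so the equivalent IV dose is F × D_ev.
D_iv = F × D_ev = 0.38 × 600 = 228 mg

D_iv = 228 mg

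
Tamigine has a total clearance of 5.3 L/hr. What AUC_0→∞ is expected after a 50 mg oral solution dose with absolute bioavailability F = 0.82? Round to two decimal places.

AUC_0→∞ = F × Dose / CL
        = 0.82 × 50 / 5.3 = 7.73585 mg/L·hr

AUC = 7.74 mg/L·hr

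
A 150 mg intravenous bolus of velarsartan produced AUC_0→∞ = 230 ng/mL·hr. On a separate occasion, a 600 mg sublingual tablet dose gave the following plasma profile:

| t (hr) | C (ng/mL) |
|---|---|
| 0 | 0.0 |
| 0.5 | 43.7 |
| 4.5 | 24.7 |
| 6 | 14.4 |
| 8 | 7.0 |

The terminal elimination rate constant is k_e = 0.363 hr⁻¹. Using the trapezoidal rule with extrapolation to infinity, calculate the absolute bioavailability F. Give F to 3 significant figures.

Trapezoidal AUC_0→8 (sublingual tablet):
  [0→0.5]: (0.0+43.7)/2 × 0.5 = 10.925
  [0.5→4.5]: (43.7+24.7)/2 × 4 = 136.8
  [4.5→6]: (24.7+14.4)/2 × 1.5 = 29.325
  [6→8]: (14.4+7.0)/2 × 2 = 21.4
  Sum = 198.45 ng/mL·hr
Tail: C_last/k_e = 7.0/0.363 = 19.284
AUC_0→∞ (sublingual tablet) = 198.45 + 19.284 = 217.734 ng/mL·hr
F = (AUC_ev/D_ev)/(AUC_iv/D_iv) = (217.734/600)/(230/150) = 0.36289/1.53333 = 0.2367

F = 0.237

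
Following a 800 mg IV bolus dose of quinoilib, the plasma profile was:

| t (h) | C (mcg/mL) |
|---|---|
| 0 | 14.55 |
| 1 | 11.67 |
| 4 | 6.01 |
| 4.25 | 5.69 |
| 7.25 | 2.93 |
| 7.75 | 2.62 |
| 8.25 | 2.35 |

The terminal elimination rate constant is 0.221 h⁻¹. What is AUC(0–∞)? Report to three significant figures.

AUC = 67.3 mcg/mL·h

Trapezoidal AUC_0→8.25:
  [0→1]: (14.55+11.67)/2 × 1 = 13.11
  [1→4]: (11.67+6.01)/2 × 3 = 26.52
  [4→4.25]: (6.01+5.69)/2 × 0.25 = 1.4625
  [4.25→7.25]: (5.69+2.93)/2 × 3 = 12.93
  [7.25→7.75]: (2.93+2.62)/2 × 0.5 = 1.3875
  [7.75→8.25]: (2.62+2.35)/2 × 0.5 = 1.2425
  Sum = 56.6525 mcg/mL·h
Extrapolated tail: C_last / k_e = 2.35 / 0.221 = 10.633
AUC_0→∞ = 56.6525 + 10.633 = 67.2855 mcg/mL·h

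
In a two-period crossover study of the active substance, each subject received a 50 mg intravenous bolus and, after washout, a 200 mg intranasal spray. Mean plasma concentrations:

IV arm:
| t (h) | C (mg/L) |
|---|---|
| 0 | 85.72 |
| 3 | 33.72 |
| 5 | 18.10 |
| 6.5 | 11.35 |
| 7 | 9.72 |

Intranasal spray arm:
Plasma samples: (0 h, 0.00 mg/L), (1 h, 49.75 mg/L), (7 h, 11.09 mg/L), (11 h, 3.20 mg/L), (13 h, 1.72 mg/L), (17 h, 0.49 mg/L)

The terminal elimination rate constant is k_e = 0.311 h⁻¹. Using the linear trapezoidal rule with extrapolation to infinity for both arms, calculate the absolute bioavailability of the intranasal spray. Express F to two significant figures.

Trapezoidal AUC_0→7 (IV):
  [0→3]: (85.72+33.72)/2 × 3 = 179.16
  [3→5]: (33.72+18.10)/2 × 2 = 51.82
  [5→6.5]: (18.10+11.35)/2 × 1.5 = 22.0875
  [6.5→7]: (11.35+9.72)/2 × 0.5 = 5.2675
  Sum = 258.335 mg/L·h
IV tail: 9.72/0.311 = 31.254; AUC_iv,0→∞ = 258.335 + 31.254 = 289.589 mg/L·h
Trapezoidal AUC_0→17 (intranasal spray):
  [0→1]: (0.00+49.75)/2 × 1 = 24.875
  [1→7]: (49.75+11.09)/2 × 6 = 182.52
  [7→11]: (11.09+3.20)/2 × 4 = 28.58
  [11→13]: (3.20+1.72)/2 × 2 = 4.92
  [13→17]: (1.72+0.49)/2 × 4 = 4.42
  Sum = 245.315 mg/L·h
intranasal spray tail: 0.49/0.311 = 1.576; AUC_ev,0→∞ = 245.315 + 1.576 = 246.891 mg/L·h
F = (AUC_ev/D_ev)/(AUC_iv/D_iv) = (246.891/200)/(289.589/50) = 1.234455/5.79178 = 0.2131

F = 0.21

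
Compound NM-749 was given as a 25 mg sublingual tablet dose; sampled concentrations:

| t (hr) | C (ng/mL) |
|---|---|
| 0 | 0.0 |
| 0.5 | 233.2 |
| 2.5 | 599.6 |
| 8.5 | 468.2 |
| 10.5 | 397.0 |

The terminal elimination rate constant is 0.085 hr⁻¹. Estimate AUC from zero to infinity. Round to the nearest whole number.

AUC = 9630 ng/mL·hr

Trapezoidal AUC_0→10.5:
  [0→0.5]: (0.0+233.2)/2 × 0.5 = 58.3
  [0.5→2.5]: (233.2+599.6)/2 × 2 = 832.8
  [2.5→8.5]: (599.6+468.2)/2 × 6 = 3203.4
  [8.5→10.5]: (468.2+397.0)/2 × 2 = 865.2
  Sum = 4959.7 ng/mL·hr
Extrapolated tail: C_last / k_e = 397.0 / 0.085 = 4670.588
AUC_0→∞ = 4959.7 + 4670.588 = 9630.288 ng/mL·hr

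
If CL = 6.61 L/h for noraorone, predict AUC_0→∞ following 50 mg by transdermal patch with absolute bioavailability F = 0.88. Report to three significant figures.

AUC_0→∞ = F × Dose / CL
        = 0.88 × 50 / 6.61 = 6.65658 mg/L·h

AUC = 6.66 mg/L·h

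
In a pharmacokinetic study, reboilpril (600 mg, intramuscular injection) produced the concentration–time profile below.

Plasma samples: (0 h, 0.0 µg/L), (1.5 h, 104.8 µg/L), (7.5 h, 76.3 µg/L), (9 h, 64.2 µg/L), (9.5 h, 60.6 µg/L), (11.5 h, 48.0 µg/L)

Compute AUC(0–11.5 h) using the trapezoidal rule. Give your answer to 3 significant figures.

AUC = 867 µg/L·h

Trapezoidal AUC_0→11.5:
  [0→1.5]: (0.0+104.8)/2 × 1.5 = 78.6
  [1.5→7.5]: (104.8+76.3)/2 × 6 = 543.3
  [7.5→9]: (76.3+64.2)/2 × 1.5 = 105.375
  [9→9.5]: (64.2+60.6)/2 × 0.5 = 31.2
  [9.5→11.5]: (60.6+48.0)/2 × 2 = 108.6
  Sum = 867.075 µg/L·h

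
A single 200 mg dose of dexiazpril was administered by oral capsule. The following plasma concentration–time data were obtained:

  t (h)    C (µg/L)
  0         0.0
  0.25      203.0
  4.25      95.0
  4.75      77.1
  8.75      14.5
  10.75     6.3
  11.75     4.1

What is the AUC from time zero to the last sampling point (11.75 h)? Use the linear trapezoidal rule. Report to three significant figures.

Trapezoidal AUC_0→11.75:
  [0→0.25]: (0.0+203.0)/2 × 0.25 = 25.375
  [0.25→4.25]: (203.0+95.0)/2 × 4 = 596.0
  [4.25→4.75]: (95.0+77.1)/2 × 0.5 = 43.025
  [4.75→8.75]: (77.1+14.5)/2 × 4 = 183.2
  [8.75→10.75]: (14.5+6.3)/2 × 2 = 20.8
  [10.75→11.75]: (6.3+4.1)/2 × 1 = 5.2
  Sum = 873.6 µg/L·h

AUC = 874 µg/L·h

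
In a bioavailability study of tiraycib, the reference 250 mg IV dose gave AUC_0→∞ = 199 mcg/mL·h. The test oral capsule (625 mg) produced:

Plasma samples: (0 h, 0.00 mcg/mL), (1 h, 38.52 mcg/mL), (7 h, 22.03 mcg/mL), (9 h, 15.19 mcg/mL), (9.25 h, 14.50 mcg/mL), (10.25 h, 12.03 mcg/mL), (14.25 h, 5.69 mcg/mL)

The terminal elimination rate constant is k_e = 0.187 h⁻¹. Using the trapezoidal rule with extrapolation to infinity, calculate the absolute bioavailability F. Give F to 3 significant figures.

F = 0.645

Trapezoidal AUC_0→14.25 (oral capsule):
  [0→1]: (0.00+38.52)/2 × 1 = 19.26
  [1→7]: (38.52+22.03)/2 × 6 = 181.65
  [7→9]: (22.03+15.19)/2 × 2 = 37.22
  [9→9.25]: (15.19+14.50)/2 × 0.25 = 3.71125
  [9.25→10.25]: (14.50+12.03)/2 × 1 = 13.265
  [10.25→14.25]: (12.03+5.69)/2 × 4 = 35.44
  Sum = 290.54625 mcg/mL·h
Tail: C_last/k_e = 5.69/0.187 = 30.428
AUC_0→∞ (oral capsule) = 290.54625 + 30.428 = 320.97425 mcg/mL·h
F = (AUC_ev/D_ev)/(AUC_iv/D_iv) = (320.97425/625)/(199/250) = 0.5135588/0.796 = 0.6452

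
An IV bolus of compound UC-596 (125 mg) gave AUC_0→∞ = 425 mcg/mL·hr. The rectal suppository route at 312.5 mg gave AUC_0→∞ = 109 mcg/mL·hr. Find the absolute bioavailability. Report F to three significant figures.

F = 0.103

F = (AUC_ev / D_ev) / (AUC_iv / D_iv)
  = (109/312.5) / (425/125)
  = 0.3488 / 3.4 = 0.1026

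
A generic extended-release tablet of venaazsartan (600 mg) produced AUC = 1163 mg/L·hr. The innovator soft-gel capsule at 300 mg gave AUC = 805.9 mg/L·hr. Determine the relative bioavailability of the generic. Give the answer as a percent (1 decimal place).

F_rel = 72.2%

F_rel = (AUC_test/D_test) / (AUC_ref/D_ref)
      = (1163/600) / (805.9/300)
      = 1.93833 / 2.68633 = 0.7216 = 72.16%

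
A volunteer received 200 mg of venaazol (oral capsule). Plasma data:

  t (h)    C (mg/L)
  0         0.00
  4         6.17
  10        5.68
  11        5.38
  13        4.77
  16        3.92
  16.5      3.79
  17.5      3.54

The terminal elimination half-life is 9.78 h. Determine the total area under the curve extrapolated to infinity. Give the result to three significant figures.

AUC = 132 mg/L·h

Trapezoidal AUC_0→17.5:
  [0→4]: (0.00+6.17)/2 × 4 = 12.34
  [4→10]: (6.17+5.68)/2 × 6 = 35.55
  [10→11]: (5.68+5.38)/2 × 1 = 5.53
  [11→13]: (5.38+4.77)/2 × 2 = 10.15
  [13→16]: (4.77+3.92)/2 × 3 = 13.035
  [16→16.5]: (3.92+3.79)/2 × 0.5 = 1.9275
  [16.5→17.5]: (3.79+3.54)/2 × 1 = 3.665
  Sum = 82.1975 mg/L·h
k_e = ln2 / t½ = 0.693147 / 9.78 = 0.0709 h^-1
Extrapolated tail: C_last / k_e = 3.54 / 0.0709 = 49.929
AUC_0→∞ = 82.1975 + 49.929 = 132.1265 mg/L·h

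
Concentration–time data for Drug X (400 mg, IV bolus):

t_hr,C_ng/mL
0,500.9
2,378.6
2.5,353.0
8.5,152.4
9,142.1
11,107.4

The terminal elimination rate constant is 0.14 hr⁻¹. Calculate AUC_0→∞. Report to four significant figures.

AUC = 3669 ng/mL·hr

Trapezoidal AUC_0→11:
  [0→2]: (500.9+378.6)/2 × 2 = 879.5
  [2→2.5]: (378.6+353.0)/2 × 0.5 = 182.9
  [2.5→8.5]: (353.0+152.4)/2 × 6 = 1516.2
  [8.5→9]: (152.4+142.1)/2 × 0.5 = 73.625
  [9→11]: (142.1+107.4)/2 × 2 = 249.5
  Sum = 2901.725 ng/mL·hr
Extrapolated tail: C_last / k_e = 107.4 / 0.14 = 767.143
AUC_0→∞ = 2901.725 + 767.143 = 3668.868 ng/mL·hr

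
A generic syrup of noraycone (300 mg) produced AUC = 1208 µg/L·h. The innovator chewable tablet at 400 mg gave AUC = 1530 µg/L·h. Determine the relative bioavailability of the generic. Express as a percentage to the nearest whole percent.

F_rel = 105%

F_rel = (AUC_test/D_test) / (AUC_ref/D_ref)
      = (1208/300) / (1530/400)
      = 4.02667 / 3.825 = 1.0527 = 105.27%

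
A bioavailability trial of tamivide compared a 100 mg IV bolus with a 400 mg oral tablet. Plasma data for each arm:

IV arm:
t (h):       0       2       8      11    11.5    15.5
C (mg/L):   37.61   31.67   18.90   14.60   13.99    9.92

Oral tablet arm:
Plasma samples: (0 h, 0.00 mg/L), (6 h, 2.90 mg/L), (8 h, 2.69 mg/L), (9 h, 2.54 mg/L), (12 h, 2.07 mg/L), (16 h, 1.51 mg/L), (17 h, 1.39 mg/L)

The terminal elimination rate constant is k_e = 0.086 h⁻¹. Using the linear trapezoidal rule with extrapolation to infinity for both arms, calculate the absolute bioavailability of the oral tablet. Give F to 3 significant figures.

F = 0.0275

Trapezoidal AUC_0→15.5 (IV):
  [0→2]: (37.61+31.67)/2 × 2 = 69.28
  [2→8]: (31.67+18.90)/2 × 6 = 151.71
  [8→11]: (18.90+14.60)/2 × 3 = 50.25
  [11→11.5]: (14.60+13.99)/2 × 0.5 = 7.1475
  [11.5→15.5]: (13.99+9.92)/2 × 4 = 47.82
  Sum = 326.2075 mg/L·h
IV tail: 9.92/0.086 = 115.349; AUC_iv,0→∞ = 326.2075 + 115.349 = 441.5565 mg/L·h
Trapezoidal AUC_0→17 (oral tablet):
  [0→6]: (0.00+2.90)/2 × 6 = 8.7
  [6→8]: (2.90+2.69)/2 × 2 = 5.59
  [8→9]: (2.69+2.54)/2 × 1 = 2.615
  [9→12]: (2.54+2.07)/2 × 3 = 6.915
  [12→16]: (2.07+1.51)/2 × 4 = 7.16
  [16→17]: (1.51+1.39)/2 × 1 = 1.45
  Sum = 32.43 mg/L·h
oral tablet tail: 1.39/0.086 = 16.163; AUC_ev,0→∞ = 32.43 + 16.163 = 48.593 mg/L·h
F = (AUC_ev/D_ev)/(AUC_iv/D_iv) = (48.593/400)/(441.5565/100) = 0.1214825/4.415565 = 0.0275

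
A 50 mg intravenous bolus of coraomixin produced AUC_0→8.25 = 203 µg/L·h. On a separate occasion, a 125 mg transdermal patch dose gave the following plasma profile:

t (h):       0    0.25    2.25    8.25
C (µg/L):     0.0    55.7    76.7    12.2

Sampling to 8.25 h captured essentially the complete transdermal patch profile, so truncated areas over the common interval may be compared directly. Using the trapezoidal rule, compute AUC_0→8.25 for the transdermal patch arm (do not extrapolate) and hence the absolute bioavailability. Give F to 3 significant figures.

F = 0.800

Trapezoidal AUC_0→8.25 (transdermal patch):
  [0→0.25]: (0.0+55.7)/2 × 0.25 = 6.9625
  [0.25→2.25]: (55.7+76.7)/2 × 2 = 132.4
  [2.25→8.25]: (76.7+12.2)/2 × 6 = 266.7
  Sum = 406.0625 µg/L·h
F = (AUC_ev/D_ev)/(AUC_iv/D_iv) = (406.0625/125)/(203/50) = 3.2485/4.06 = 0.8001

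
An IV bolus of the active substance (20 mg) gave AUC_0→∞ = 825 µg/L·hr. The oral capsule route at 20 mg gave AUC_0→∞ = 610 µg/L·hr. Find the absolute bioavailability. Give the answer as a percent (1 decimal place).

F = (AUC_ev / D_ev) / (AUC_iv / D_iv)
  = (610/20) / (825/20)
  = 30.5 / 41.25 = 0.7394
  = 73.94%

F = 73.9%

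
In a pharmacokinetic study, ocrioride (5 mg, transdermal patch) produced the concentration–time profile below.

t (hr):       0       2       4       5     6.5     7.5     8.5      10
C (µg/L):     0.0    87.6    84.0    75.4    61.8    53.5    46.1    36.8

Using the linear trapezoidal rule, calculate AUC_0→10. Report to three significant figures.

AUC = 611 µg/L·hr

Trapezoidal AUC_0→10:
  [0→2]: (0.0+87.6)/2 × 2 = 87.6
  [2→4]: (87.6+84.0)/2 × 2 = 171.6
  [4→5]: (84.0+75.4)/2 × 1 = 79.7
  [5→6.5]: (75.4+61.8)/2 × 1.5 = 102.9
  [6.5→7.5]: (61.8+53.5)/2 × 1 = 57.65
  [7.5→8.5]: (53.5+46.1)/2 × 1 = 49.8
  [8.5→10]: (46.1+36.8)/2 × 1.5 = 62.175
  Sum = 611.425 µg/L·hr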